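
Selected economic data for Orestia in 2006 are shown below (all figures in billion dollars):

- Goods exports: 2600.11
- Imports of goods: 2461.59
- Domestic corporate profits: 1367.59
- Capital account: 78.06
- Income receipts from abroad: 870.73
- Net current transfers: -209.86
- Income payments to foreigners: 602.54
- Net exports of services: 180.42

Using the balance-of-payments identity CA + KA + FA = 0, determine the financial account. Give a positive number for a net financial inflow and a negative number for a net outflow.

Goods balance = 2600.11 - 2461.59 = 138.52
Services balance = 180.42
Trade balance (goods + services) = 138.52 + 180.42 = 318.94
Net primary income = 870.73 - 602.54 = 268.19
Net secondary income = -209.86
Current account = 318.94 + 268.19 + (-209.86) = 377.27
Financial account = -(377.27 + 78.06) = -455.33

-455.33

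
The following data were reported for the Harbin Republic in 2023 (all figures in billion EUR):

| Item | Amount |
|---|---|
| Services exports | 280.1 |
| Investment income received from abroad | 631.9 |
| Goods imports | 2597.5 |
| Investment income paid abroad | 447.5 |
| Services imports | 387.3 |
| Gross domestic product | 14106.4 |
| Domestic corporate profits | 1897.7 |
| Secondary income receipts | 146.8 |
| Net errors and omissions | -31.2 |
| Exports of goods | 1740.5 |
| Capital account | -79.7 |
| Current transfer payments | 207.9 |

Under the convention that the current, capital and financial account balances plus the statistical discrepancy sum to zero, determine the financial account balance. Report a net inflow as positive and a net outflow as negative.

951.8

Goods balance = 1740.5 - 2597.5 = -857.0
Services balance = 280.1 - 387.3 = -107.2
Trade balance (goods + services) = -857.0 + (-107.2) = -964.2
Net primary income = 631.9 - 447.5 = 184.4
Net secondary income = 146.8 - 207.9 = -61.1
Current account = -964.2 + 184.4 + (-61.1) = -840.9
Financial account = -(-840.9 + (-79.7) + (-31.2)) = 951.8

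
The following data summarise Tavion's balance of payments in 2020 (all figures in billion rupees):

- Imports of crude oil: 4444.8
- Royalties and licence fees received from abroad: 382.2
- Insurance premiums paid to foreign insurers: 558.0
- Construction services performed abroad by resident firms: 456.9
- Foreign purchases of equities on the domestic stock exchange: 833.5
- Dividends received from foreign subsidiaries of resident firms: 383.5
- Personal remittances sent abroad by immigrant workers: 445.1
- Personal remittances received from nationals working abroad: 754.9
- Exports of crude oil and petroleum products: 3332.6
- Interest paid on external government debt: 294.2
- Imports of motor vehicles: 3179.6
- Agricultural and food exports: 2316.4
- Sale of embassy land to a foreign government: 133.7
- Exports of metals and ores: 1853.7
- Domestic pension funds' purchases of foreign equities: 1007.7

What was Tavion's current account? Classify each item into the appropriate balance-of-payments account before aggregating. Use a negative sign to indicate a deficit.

558.5

Goods: -4444.8 - 3179.6 + 2316.4 + 1853.7 + 3332.6 = -121.7
Services: 382.2 - 558.0 + 456.9 = 281.1
Primary income: -294.2 + 383.5 = 89.3
Secondary income: -445.1 + 754.9 = 309.8
Current account = (-121.7) + 281.1 + 89.3 + 309.8 = 558.5
(Excluded from the current account — financial account: foreign purchases of equities on the domestic stock exchange 833.5, domestic pension funds' purchases of foreign equities 1007.7; capital account: sale of embassy land to a foreign government 133.7.)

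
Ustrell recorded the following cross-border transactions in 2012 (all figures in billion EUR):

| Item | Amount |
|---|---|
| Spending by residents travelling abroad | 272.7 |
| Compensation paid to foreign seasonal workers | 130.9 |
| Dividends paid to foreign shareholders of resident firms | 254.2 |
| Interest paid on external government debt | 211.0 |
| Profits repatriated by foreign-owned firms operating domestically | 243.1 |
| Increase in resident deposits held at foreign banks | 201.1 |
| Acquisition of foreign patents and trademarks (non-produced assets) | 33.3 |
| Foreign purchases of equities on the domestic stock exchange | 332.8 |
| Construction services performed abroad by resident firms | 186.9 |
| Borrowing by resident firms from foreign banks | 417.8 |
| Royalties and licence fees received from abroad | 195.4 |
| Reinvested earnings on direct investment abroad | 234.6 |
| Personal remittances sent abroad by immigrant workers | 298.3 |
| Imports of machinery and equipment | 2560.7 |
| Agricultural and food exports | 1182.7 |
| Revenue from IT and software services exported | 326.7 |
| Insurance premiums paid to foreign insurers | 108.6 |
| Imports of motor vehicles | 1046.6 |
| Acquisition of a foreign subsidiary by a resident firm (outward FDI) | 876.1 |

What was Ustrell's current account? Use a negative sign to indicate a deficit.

Goods: -1046.6 + 1182.7 - 2560.7 = -2424.6
Services: 195.4 + 186.9 + 326.7 - 272.7 - 108.6 = 327.7
Primary income: 234.6 - 254.2 - 211.0 - 243.1 - 130.9 = -604.6
Secondary income: -298.3
Current account = (-2424.6) + 327.7 + (-604.6) + (-298.3) = -2999.8
(Excluded from the current account — financial account: increase in resident deposits held at foreign banks 201.1, foreign purchases of equities on the domestic stock exchange 332.8, borrowing by resident firms from foreign banks 417.8, acquisition of a foreign subsidiary by a resident firm (outward FDI) 876.1; capital account: acquisition of foreign patents and trademarks (non-produced assets) 33.3.)

-2999.8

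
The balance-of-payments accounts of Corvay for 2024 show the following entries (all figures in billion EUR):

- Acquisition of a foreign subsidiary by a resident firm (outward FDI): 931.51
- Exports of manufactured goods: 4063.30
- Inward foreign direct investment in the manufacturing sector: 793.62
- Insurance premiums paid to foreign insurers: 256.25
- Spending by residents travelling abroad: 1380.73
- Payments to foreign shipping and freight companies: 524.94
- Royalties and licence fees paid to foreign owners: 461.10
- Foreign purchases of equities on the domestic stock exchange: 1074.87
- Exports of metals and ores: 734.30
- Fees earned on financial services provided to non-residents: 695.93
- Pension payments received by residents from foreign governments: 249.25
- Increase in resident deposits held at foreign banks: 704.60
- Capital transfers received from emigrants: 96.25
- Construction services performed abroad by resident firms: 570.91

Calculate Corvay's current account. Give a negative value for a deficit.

Goods: 4063.30 + 734.30 = 4797.60
Services: 570.91 - 461.10 - 1380.73 - 256.25 + 695.93 - 524.94 = -1356.18
Secondary income: 249.25
Current account = 4797.60 + (-1356.18) + 249.25 = 3690.67
(Excluded from the current account — financial account: acquisition of a foreign subsidiary by a resident firm (outward FDI) 931.51, inward foreign direct investment in the manufacturing sector 793.62, foreign purchases of equities on the domestic stock exchange 1074.87, increase in resident deposits held at foreign banks 704.60; capital account: capital transfers received from emigrants 96.25.)

3690.67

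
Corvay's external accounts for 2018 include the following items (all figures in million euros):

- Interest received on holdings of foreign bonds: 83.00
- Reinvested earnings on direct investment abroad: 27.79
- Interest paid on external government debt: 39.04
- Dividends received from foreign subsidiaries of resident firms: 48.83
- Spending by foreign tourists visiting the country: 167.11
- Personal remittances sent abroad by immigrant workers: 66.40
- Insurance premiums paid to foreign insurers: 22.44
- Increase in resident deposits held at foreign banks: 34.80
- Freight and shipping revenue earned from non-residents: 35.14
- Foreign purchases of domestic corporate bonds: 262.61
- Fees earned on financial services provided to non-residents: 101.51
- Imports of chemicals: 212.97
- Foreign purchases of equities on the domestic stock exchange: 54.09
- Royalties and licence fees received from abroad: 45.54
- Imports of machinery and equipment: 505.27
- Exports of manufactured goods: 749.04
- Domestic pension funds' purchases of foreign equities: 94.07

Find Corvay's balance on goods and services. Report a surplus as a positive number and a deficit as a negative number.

357.66

Goods: 749.04 - 505.27 - 212.97 = 30.80
Services: 101.51 - 22.44 + 35.14 + 167.11 + 45.54 = 326.86
Trade balance = 30.80 + 326.86 = 357.66
(Excluded from the trade balance — primary income: interest received on holdings of foreign bonds 83.00, reinvested earnings on direct investment abroad 27.79, interest paid on external government debt 39.04, dividends received from foreign subsidiaries of resident firms 48.83; secondary income: personal remittances sent abroad by immigrant workers 66.40; financial account: increase in resident deposits held at foreign banks 34.80, foreign purchases of domestic corporate bonds 262.61, foreign purchases of equities on the domestic stock exchange 54.09, domestic pension funds' purchases of foreign equities 94.07.)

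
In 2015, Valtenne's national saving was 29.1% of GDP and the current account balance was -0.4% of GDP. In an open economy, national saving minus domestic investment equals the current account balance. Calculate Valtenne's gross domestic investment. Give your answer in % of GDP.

I = S - CA = 29.1 - (-0.4) = 29.5

29.5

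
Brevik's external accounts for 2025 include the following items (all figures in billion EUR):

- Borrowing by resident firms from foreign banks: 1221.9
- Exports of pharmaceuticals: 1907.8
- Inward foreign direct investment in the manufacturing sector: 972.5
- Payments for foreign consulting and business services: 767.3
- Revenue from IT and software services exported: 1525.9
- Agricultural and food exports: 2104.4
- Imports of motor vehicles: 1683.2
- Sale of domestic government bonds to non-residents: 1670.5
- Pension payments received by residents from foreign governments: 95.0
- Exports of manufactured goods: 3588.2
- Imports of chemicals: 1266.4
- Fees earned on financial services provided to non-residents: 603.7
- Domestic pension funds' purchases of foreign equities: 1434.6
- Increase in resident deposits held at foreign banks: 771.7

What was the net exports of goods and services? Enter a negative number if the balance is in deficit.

6013.1

Goods: 1907.8 + 2104.4 + 3588.2 - 1266.4 - 1683.2 = 4650.8
Services: 603.7 + 1525.9 - 767.3 = 1362.3
Trade balance = 4650.8 + 1362.3 = 6013.1
(Excluded from the trade balance — financial account: borrowing by resident firms from foreign banks 1221.9, inward foreign direct investment in the manufacturing sector 972.5, sale of domestic government bonds to non-residents 1670.5, domestic pension funds' purchases of foreign equities 1434.6, increase in resident deposits held at foreign banks 771.7; secondary income: pension payments received by residents from foreign governments 95.0.)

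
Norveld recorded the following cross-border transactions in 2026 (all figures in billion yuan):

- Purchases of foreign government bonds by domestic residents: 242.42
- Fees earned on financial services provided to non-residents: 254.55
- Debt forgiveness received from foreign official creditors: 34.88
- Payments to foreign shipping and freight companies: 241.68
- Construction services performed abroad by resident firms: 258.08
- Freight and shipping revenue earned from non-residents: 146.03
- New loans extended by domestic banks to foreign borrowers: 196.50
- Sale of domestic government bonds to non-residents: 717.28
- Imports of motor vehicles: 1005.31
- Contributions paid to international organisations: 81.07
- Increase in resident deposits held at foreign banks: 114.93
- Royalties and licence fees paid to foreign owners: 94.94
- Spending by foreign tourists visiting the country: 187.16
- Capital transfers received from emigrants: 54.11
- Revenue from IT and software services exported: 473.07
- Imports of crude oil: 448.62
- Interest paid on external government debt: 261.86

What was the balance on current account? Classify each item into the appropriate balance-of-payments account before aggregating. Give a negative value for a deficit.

-814.59

Goods: -1005.31 - 448.62 = -1453.93
Services: 146.03 + 473.07 - 241.68 + 187.16 + 254.55 + 258.08 - 94.94 = 982.27
Primary income: -261.86
Secondary income: -81.07
Current account = (-1453.93) + 982.27 + (-261.86) + (-81.07) = -814.59
(Excluded from the current account — financial account: purchases of foreign government bonds by domestic residents 242.42, new loans extended by domestic banks to foreign borrowers 196.50, sale of domestic government bonds to non-residents 717.28, increase in resident deposits held at foreign banks 114.93; capital account: debt forgiveness received from foreign official creditors 34.88, capital transfers received from emigrants 54.11.)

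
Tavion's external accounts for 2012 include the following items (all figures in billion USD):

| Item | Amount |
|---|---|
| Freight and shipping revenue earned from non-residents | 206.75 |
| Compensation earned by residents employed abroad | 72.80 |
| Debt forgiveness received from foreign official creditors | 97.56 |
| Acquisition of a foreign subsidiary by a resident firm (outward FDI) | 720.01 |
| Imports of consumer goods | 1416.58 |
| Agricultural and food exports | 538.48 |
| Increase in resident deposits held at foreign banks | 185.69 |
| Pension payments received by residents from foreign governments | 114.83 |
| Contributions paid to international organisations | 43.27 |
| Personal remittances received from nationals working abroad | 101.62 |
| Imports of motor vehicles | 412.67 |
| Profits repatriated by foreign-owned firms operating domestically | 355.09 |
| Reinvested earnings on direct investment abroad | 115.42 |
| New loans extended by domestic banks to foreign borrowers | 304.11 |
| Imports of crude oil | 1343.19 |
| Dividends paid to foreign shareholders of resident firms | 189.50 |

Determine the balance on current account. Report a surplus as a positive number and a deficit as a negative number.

Goods: -1416.58 - 412.67 + 538.48 - 1343.19 = -2633.96
Services: 206.75
Primary income: 72.80 + 115.42 - 189.50 - 355.09 = -356.37
Secondary income: 114.83 - 43.27 + 101.62 = 173.18
Current account = (-2633.96) + 206.75 + (-356.37) + 173.18 = -2610.40
(Excluded from the current account — capital account: debt forgiveness received from foreign official creditors 97.56; financial account: acquisition of a foreign subsidiary by a resident firm (outward FDI) 720.01, increase in resident deposits held at foreign banks 185.69, new loans extended by domestic banks to foreign borrowers 304.11.)

-2610.40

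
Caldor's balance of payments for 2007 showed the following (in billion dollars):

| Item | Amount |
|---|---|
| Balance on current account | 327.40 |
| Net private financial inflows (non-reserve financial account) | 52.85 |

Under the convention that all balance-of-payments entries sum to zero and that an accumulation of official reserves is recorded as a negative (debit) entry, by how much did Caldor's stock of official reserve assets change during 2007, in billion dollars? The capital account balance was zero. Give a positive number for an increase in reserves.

380.25

Official reserve transactions balance = -(327.40 + 52.85) = -380.25
An accumulation of reserves is recorded as a debit (negative entry), so the change in the stock of reserves is the negative of that balance.
Change in official reserves = -(-380.25) = 380.25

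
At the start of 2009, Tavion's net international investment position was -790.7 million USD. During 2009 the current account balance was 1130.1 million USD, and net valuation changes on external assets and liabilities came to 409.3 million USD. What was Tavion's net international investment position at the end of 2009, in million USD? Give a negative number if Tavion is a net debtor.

Change in NIIP = current account + net valuation change = 1130.1 + 409.3 = 1539.4
End-of-year NIIP = -790.7 + 1539.4 = 748.7

748.7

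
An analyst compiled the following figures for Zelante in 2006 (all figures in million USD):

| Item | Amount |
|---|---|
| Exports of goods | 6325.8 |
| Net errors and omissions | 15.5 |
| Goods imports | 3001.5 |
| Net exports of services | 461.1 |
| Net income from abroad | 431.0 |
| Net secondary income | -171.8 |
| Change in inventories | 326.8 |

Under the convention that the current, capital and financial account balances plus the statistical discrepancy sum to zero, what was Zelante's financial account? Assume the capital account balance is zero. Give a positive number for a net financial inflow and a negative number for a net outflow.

Goods balance = 6325.8 - 3001.5 = 3324.3
Services balance = 461.1
Trade balance (goods + services) = 3324.3 + 461.1 = 3785.4
Net primary income = 431.0
Net secondary income = -171.8
Current account = 3785.4 + 431.0 + (-171.8) = 4044.6
Financial account = -(4044.6 + 15.5) = -4060.1

-4060.1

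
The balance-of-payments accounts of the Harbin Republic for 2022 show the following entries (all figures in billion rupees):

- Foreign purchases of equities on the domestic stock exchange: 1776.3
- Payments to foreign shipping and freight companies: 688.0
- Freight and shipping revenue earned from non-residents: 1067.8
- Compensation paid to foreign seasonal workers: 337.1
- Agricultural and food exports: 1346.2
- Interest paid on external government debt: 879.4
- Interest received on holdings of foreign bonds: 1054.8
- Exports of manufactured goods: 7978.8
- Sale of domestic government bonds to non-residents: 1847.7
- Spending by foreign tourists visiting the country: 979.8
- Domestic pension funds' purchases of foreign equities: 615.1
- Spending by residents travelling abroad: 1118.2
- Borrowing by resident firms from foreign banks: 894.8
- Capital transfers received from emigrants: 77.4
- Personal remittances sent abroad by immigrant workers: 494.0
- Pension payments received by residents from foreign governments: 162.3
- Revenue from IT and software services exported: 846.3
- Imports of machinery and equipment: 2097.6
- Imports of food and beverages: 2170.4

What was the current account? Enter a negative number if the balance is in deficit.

5651.3

Goods: 1346.2 - 2097.6 - 2170.4 + 7978.8 = 5057.0
Services: 979.8 + 846.3 + 1067.8 - 688.0 - 1118.2 = 1087.7
Primary income: 1054.8 - 879.4 - 337.1 = -161.7
Secondary income: -494.0 + 162.3 = -331.7
Current account = 5057.0 + 1087.7 + (-161.7) + (-331.7) = 5651.3
(Excluded from the current account — financial account: foreign purchases of equities on the domestic stock exchange 1776.3, sale of domestic government bonds to non-residents 1847.7, domestic pension funds' purchases of foreign equities 615.1, borrowing by resident firms from foreign banks 894.8; capital account: capital transfers received from emigrants 77.4.)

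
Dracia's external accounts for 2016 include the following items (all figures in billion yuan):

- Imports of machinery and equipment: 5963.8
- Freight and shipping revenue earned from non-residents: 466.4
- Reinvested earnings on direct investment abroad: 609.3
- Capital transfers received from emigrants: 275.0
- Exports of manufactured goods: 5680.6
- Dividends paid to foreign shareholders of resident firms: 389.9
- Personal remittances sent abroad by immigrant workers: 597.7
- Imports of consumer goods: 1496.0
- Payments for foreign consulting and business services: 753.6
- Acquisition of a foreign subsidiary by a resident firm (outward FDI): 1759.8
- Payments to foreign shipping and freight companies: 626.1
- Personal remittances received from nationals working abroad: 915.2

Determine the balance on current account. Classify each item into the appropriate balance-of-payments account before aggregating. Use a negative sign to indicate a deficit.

-2155.6

Goods: -5963.8 - 1496.0 + 5680.6 = -1779.2
Services: -626.1 - 753.6 + 466.4 = -913.3
Primary income: -389.9 + 609.3 = 219.4
Secondary income: -597.7 + 915.2 = 317.5
Current account = (-1779.2) + (-913.3) + 219.4 + 317.5 = -2155.6
(Excluded from the current account — capital account: capital transfers received from emigrants 275.0; financial account: acquisition of a foreign subsidiary by a resident firm (outward FDI) 1759.8.)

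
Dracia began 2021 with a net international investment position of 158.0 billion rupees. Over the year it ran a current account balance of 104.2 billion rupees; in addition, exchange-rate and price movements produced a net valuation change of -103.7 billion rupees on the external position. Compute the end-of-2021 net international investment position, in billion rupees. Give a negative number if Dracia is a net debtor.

158.5

Change in NIIP = current account + net valuation change = 104.2 + (-103.7) = 0.5
End-of-year NIIP = 158.0 + 0.5 = 158.5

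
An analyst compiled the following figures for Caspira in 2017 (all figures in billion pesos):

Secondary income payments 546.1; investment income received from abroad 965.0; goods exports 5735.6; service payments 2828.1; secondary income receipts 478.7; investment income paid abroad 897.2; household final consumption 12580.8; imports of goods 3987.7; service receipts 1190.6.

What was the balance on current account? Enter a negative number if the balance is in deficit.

110.8

Goods balance = 5735.6 - 3987.7 = 1747.9
Services balance = 1190.6 - 2828.1 = -1637.5
Trade balance (goods + services) = 1747.9 + (-1637.5) = 110.4
Net primary income = 965.0 - 897.2 = 67.8
Net secondary income = 478.7 - 546.1 = -67.4
Current account = 110.4 + 67.8 + (-67.4) = 110.8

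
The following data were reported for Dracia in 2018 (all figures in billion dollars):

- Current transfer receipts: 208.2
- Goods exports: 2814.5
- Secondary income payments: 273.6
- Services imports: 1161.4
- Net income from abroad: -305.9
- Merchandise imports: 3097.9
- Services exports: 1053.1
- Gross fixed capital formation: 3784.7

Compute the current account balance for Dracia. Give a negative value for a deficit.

Goods balance = 2814.5 - 3097.9 = -283.4
Services balance = 1053.1 - 1161.4 = -108.3
Trade balance (goods + services) = -283.4 + (-108.3) = -391.7
Net primary income = -305.9
Net secondary income = 208.2 - 273.6 = -65.4
Current account = -391.7 + (-305.9) + (-65.4) = -763.0

-763.0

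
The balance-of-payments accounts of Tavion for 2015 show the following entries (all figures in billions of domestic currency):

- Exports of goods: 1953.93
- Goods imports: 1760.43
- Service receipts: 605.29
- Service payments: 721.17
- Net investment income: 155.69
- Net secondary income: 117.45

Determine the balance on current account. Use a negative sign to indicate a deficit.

350.76

Goods balance = 1953.93 - 1760.43 = 193.50
Services balance = 605.29 - 721.17 = -115.88
Trade balance (goods + services) = 193.50 + (-115.88) = 77.62
Net primary income = 155.69
Net secondary income = 117.45
Current account = 77.62 + 155.69 + 117.45 = 350.76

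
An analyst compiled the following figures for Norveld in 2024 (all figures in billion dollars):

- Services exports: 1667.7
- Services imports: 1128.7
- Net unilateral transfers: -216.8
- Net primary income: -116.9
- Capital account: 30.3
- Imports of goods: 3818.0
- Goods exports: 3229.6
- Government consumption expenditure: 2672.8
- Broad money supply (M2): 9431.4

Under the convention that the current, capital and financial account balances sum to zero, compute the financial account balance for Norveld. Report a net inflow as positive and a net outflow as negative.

Goods balance = 3229.6 - 3818.0 = -588.4
Services balance = 1667.7 - 1128.7 = 539.0
Trade balance (goods + services) = -588.4 + 539.0 = -49.4
Net primary income = -116.9
Net secondary income = -216.8
Current account = -49.4 + (-116.9) + (-216.8) = -383.1
Financial account = -(-383.1 + 30.3) = 352.8

352.8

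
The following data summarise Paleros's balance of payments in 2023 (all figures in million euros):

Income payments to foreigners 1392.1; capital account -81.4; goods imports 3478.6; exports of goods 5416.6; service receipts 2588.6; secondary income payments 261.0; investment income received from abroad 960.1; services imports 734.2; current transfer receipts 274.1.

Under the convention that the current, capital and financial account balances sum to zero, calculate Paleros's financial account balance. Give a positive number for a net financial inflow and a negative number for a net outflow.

-3292.1

Goods balance = 5416.6 - 3478.6 = 1938.0
Services balance = 2588.6 - 734.2 = 1854.4
Trade balance (goods + services) = 1938.0 + 1854.4 = 3792.4
Net primary income = 960.1 - 1392.1 = -432.0
Net secondary income = 274.1 - 261.0 = 13.1
Current account = 3792.4 + (-432.0) + 13.1 = 3373.5
Financial account = -(3373.5 + (-81.4)) = -3292.1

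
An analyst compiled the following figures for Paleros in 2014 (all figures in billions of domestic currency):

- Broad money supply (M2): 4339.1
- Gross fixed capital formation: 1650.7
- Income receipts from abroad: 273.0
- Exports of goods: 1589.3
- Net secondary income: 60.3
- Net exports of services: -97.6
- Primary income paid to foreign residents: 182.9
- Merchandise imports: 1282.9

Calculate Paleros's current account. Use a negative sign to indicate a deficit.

359.2

Goods balance = 1589.3 - 1282.9 = 306.4
Services balance = -97.6
Trade balance (goods + services) = 306.4 + (-97.6) = 208.8
Net primary income = 273.0 - 182.9 = 90.1
Net secondary income = 60.3
Current account = 208.8 + 90.1 + 60.3 = 359.2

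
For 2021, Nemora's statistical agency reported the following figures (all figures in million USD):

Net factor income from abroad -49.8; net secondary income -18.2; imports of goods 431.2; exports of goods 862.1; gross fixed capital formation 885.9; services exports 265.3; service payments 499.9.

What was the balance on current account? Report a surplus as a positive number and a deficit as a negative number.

Goods balance = 862.1 - 431.2 = 430.9
Services balance = 265.3 - 499.9 = -234.6
Trade balance (goods + services) = 430.9 + (-234.6) = 196.3
Net primary income = -49.8
Net secondary income = -18.2
Current account = 196.3 + (-49.8) + (-18.2) = 128.3

128.3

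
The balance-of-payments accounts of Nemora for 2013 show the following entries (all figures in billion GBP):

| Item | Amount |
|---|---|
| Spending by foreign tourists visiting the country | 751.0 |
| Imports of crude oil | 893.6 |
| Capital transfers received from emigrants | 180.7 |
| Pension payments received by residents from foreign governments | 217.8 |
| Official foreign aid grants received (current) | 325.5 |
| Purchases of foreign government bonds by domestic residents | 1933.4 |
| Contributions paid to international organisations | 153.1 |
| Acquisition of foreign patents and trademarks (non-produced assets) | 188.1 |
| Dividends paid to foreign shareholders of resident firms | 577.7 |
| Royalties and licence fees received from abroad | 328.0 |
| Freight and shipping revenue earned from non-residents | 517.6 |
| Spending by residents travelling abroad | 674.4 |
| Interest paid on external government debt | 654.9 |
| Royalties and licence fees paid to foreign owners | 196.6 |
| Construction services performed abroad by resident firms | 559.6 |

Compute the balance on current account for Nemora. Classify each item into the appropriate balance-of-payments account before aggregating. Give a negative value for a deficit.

-450.8

Goods: -893.6
Services: 751.0 + 517.6 - 196.6 - 674.4 + 559.6 + 328.0 = 1285.2
Primary income: -577.7 - 654.9 = -1232.6
Secondary income: 325.5 + 217.8 - 153.1 = 390.2
Current account = (-893.6) + 1285.2 + (-1232.6) + 390.2 = -450.8
(Excluded from the current account — capital account: capital transfers received from emigrants 180.7, acquisition of foreign patents and trademarks (non-produced assets) 188.1; financial account: purchases of foreign government bonds by domestic residents 1933.4.)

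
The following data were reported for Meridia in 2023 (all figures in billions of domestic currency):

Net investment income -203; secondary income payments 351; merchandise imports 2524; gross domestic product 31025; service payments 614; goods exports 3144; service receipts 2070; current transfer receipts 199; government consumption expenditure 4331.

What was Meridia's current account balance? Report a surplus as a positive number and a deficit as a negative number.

Goods balance = 3144 - 2524 = 620
Services balance = 2070 - 614 = 1456
Trade balance (goods + services) = 620 + 1456 = 2076
Net primary income = -203
Net secondary income = 199 - 351 = -152
Current account = 2076 + (-203) + (-152) = 1721

1721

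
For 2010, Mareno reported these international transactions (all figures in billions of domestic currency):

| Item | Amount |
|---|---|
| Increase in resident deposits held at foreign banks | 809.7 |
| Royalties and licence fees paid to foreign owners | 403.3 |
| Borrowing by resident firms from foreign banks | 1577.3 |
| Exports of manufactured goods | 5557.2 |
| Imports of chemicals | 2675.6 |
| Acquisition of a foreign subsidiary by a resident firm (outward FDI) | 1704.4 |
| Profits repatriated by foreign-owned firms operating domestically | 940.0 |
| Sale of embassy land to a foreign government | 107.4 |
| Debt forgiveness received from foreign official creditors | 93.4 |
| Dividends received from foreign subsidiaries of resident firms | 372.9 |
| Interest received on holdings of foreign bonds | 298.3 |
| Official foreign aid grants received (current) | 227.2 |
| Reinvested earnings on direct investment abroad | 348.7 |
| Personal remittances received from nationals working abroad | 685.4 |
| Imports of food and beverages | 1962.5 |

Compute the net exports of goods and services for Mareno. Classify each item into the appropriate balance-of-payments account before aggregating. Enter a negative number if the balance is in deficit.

515.8

Goods: 5557.2 - 2675.6 - 1962.5 = 919.1
Services: -403.3
Trade balance = 919.1 + (-403.3) = 515.8
(Excluded from the trade balance — financial account: increase in resident deposits held at foreign banks 809.7, borrowing by resident firms from foreign banks 1577.3, acquisition of a foreign subsidiary by a resident firm (outward FDI) 1704.4; primary income: profits repatriated by foreign-owned firms operating domestically 940.0, dividends received from foreign subsidiaries of resident firms 372.9, interest received on holdings of foreign bonds 298.3, reinvested earnings on direct investment abroad 348.7; capital account: sale of embassy land to a foreign government 107.4, debt forgiveness received from foreign official creditors 93.4; secondary income: official foreign aid grants received (current) 227.2, personal remittances received from nationals working abroad 685.4.)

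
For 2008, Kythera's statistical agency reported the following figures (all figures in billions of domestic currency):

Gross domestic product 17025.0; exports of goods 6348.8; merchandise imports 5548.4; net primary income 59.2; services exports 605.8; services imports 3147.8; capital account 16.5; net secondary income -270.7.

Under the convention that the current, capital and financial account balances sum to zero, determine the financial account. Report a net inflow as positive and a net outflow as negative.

1936.6

Goods balance = 6348.8 - 5548.4 = 800.4
Services balance = 605.8 - 3147.8 = -2542.0
Trade balance (goods + services) = 800.4 + (-2542.0) = -1741.6
Net primary income = 59.2
Net secondary income = -270.7
Current account = -1741.6 + 59.2 + (-270.7) = -1953.1
Financial account = -(-1953.1 + 16.5) = 1936.6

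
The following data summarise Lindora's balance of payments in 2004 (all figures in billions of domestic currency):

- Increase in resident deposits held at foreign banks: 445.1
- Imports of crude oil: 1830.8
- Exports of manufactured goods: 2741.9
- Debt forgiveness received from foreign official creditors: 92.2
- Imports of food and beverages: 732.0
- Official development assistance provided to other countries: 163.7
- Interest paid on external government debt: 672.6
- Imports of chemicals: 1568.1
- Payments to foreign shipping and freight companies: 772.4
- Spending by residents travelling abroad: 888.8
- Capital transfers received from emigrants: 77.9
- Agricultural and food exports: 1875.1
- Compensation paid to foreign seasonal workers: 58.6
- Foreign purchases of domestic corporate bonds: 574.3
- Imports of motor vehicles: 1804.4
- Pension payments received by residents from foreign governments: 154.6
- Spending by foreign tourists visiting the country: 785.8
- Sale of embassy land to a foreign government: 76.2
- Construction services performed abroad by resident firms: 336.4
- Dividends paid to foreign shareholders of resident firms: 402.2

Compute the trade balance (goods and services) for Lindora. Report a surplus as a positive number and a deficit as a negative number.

Goods: 2741.9 - 1568.1 - 732.0 - 1830.8 + 1875.1 - 1804.4 = -1318.3
Services: 336.4 - 772.4 + 785.8 - 888.8 = -539.0
Trade balance = -1318.3 + (-539.0) = -1857.3
(Excluded from the trade balance — financial account: increase in resident deposits held at foreign banks 445.1, foreign purchases of domestic corporate bonds 574.3; capital account: debt forgiveness received from foreign official creditors 92.2, capital transfers received from emigrants 77.9, sale of embassy land to a foreign government 76.2; secondary income: official development assistance provided to other countries 163.7, pension payments received by residents from foreign governments 154.6; primary income: interest paid on external government debt 672.6, compensation paid to foreign seasonal workers 58.6, dividends paid to foreign shareholders of resident firms 402.2.)

-1857.3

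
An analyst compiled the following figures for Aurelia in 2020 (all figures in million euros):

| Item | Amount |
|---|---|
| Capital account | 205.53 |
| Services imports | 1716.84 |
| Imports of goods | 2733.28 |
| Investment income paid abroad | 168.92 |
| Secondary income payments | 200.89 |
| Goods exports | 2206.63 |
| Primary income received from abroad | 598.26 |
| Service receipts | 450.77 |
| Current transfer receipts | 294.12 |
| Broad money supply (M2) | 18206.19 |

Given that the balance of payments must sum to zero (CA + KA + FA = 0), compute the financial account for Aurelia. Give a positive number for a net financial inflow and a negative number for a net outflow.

Goods balance = 2206.63 - 2733.28 = -526.65
Services balance = 450.77 - 1716.84 = -1266.07
Trade balance (goods + services) = -526.65 + (-1266.07) = -1792.72
Net primary income = 598.26 - 168.92 = 429.34
Net secondary income = 294.12 - 200.89 = 93.23
Current account = -1792.72 + 429.34 + 93.23 = -1270.15
Financial account = -(-1270.15 + 205.53) = 1064.62

1064.62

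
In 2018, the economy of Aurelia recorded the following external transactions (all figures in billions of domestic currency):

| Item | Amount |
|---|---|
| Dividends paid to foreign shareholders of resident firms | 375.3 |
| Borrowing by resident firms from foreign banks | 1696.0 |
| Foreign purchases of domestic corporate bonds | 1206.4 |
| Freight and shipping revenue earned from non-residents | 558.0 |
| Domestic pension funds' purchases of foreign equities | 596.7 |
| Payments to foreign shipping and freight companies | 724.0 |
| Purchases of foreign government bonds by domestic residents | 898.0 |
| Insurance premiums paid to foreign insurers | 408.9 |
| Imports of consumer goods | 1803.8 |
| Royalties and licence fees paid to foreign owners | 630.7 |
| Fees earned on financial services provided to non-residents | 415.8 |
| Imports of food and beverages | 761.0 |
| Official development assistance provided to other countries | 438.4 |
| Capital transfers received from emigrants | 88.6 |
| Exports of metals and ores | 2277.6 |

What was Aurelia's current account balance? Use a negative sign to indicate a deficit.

Goods: -1803.8 + 2277.6 - 761.0 = -287.2
Services: 415.8 - 408.9 - 724.0 - 630.7 + 558.0 = -789.8
Primary income: -375.3
Secondary income: -438.4
Current account = (-287.2) + (-789.8) + (-375.3) + (-438.4) = -1890.7
(Excluded from the current account — financial account: borrowing by resident firms from foreign banks 1696.0, foreign purchases of domestic corporate bonds 1206.4, domestic pension funds' purchases of foreign equities 596.7, purchases of foreign government bonds by domestic residents 898.0; capital account: capital transfers received from emigrants 88.6.)

-1890.7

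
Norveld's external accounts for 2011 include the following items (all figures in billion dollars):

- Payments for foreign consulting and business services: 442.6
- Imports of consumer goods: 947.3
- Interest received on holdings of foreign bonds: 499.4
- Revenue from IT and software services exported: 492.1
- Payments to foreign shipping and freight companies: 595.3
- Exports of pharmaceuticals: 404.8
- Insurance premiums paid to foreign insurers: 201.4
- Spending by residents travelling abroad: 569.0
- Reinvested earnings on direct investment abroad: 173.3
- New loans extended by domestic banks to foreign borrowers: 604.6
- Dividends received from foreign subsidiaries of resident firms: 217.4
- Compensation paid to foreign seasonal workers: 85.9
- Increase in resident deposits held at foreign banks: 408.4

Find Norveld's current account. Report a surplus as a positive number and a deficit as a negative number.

-1054.5

Goods: -947.3 + 404.8 = -542.5
Services: -201.4 - 569.0 + 492.1 - 442.6 - 595.3 = -1316.2
Primary income: 217.4 + 499.4 - 85.9 + 173.3 = 804.2
Current account = (-542.5) + (-1316.2) + 804.2 = -1054.5
(Excluded from the current account — financial account: new loans extended by domestic banks to foreign borrowers 604.6, increase in resident deposits held at foreign banks 408.4.)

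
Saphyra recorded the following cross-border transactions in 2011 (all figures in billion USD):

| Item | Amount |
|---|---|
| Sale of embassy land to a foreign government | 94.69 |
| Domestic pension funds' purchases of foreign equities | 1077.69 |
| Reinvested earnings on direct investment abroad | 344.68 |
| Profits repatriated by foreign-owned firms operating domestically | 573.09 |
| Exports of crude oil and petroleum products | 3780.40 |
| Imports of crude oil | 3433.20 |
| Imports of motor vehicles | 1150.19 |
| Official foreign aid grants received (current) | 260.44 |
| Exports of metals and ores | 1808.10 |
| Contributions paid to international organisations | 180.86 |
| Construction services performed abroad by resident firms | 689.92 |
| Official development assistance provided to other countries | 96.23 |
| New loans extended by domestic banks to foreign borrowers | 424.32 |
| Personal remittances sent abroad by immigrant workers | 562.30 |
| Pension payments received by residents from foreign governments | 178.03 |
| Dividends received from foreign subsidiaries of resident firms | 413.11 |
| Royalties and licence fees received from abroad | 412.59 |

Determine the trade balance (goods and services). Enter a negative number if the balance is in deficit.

2107.62

Goods: 3780.40 - 3433.20 - 1150.19 + 1808.10 = 1005.11
Services: 689.92 + 412.59 = 1102.51
Trade balance = 1005.11 + 1102.51 = 2107.62
(Excluded from the trade balance — capital account: sale of embassy land to a foreign government 94.69; financial account: domestic pension funds' purchases of foreign equities 1077.69, new loans extended by domestic banks to foreign borrowers 424.32; primary income: reinvested earnings on direct investment abroad 344.68, profits repatriated by foreign-owned firms operating domestically 573.09, dividends received from foreign subsidiaries of resident firms 413.11; secondary income: official foreign aid grants received (current) 260.44, contributions paid to international organisations 180.86, official development assistance provided to other countries 96.23, personal remittances sent abroad by immigrant workers 562.30, pension payments received by residents from foreign governments 178.03.)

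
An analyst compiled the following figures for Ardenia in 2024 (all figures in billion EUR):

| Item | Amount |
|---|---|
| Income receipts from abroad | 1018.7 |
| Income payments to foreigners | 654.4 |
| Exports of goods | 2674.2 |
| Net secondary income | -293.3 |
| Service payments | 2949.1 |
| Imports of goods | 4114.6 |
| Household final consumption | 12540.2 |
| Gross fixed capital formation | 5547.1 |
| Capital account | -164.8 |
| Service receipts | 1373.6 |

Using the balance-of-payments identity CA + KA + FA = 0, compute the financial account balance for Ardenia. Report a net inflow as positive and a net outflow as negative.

Goods balance = 2674.2 - 4114.6 = -1440.4
Services balance = 1373.6 - 2949.1 = -1575.5
Trade balance (goods + services) = -1440.4 + (-1575.5) = -3015.9
Net primary income = 1018.7 - 654.4 = 364.3
Net secondary income = -293.3
Current account = -3015.9 + 364.3 + (-293.3) = -2944.9
Financial account = -(-2944.9 + (-164.8)) = 3109.7

3109.7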